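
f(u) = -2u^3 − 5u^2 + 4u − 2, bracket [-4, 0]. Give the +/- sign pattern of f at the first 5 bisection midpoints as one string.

m = -2, f(m) = -14 (−); new bracket [-4, -2]
m = -3, f(m) = -5 (−); new bracket [-4, -3]
m = -3.5, f(m) = 8.5 (+); new bracket [-3.5, -3]
m = -3.25, f(m) = 0.8438 (+); new bracket [-3.25, -3]
m = -3.125, f(m) = -2.293 (−); new bracket [-3.25, -3.125]

--++-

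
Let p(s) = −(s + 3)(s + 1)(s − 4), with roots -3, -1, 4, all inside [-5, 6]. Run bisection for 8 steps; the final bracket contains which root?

midpoint 0.5: p = 18.375 > 0 → [0.5, 6]
midpoint 3.25: p = 19.921875 > 0 → [3.25, 6]
midpoint 4.625: p = -26.806641 < 0 → [3.25, 4.625]
midpoint 3.9375: p = 2.1409 > 0 → [3.9375, 4.625]
midpoint 4.28125: p = -10.8152 < 0 → [3.9375, 4.28125]
midpoint 4.109375: p = -3.973 < 0 → [3.9375, 4.109375]
midpoint 4.0234375: p = -0.8269 < 0 → [3.9375, 4.0234375]
midpoint 3.98046875: p = 0.679 > 0 → [3.98046875, 4.0234375]

4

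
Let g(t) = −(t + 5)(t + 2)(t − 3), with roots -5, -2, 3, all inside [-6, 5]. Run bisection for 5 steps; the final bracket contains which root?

3

midpoint -0.5: g = 23.625 > 0 → [-0.5, 5]
midpoint 2.25: g = 23.109375 > 0 → [2.25, 5]
midpoint 3.625: g = -30.322266 < 0 → [2.25, 3.625]
midpoint 2.9375: g = 2.4495 > 0 → [2.9375, 3.625]
midpoint 3.28125: g = -12.3006 < 0 → [2.9375, 3.28125]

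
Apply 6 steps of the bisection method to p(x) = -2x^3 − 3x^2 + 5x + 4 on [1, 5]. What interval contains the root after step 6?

[1.375, 1.4375]

p(3) = -62 < 0, so the root lies in [1, 3]
p(2) = -14 < 0, so the root lies in [1, 2]
p(1.5) = -2 < 0, so the root lies in [1, 1.5]
p(1.25) = 1.6562 > 0, so the root lies in [1.25, 1.5]
p(1.375) = 0.0039 > 0, so the root lies in [1.375, 1.5]
p(1.4375) = -0.9526 < 0, so the root lies in [1.375, 1.4375]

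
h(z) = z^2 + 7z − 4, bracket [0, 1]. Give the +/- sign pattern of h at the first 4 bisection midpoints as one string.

-+++

z = 0.5 gives h = -0.25, negative; keep [0.5, 1]
z = 0.75 gives h = 1.8125, positive; keep [0.5, 0.75]
z = 0.625 gives h = 0.765625, positive; keep [0.5, 0.625]
z = 0.5625 gives h = 0.2539, positive; keep [0.5, 0.5625]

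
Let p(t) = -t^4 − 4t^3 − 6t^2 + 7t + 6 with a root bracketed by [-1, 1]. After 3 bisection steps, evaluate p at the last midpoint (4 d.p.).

-1.2539

m = 0, p(m) = 6 (+); new bracket [-1, 0]
m = -0.5, p(m) = 1.4375 (+); new bracket [-1, -0.5]
m = -0.75, p(m) = -1.253906 (−); new bracket [-0.75, -0.5]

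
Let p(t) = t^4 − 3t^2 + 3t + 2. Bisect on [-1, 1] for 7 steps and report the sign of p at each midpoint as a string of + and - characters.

+-+++-+

m = 0, p(m) = 2 (+); new bracket [-1, 0]
m = -0.5, p(m) = -0.1875 (−); new bracket [-0.5, 0]
m = -0.25, p(m) = 1.066406 (+); new bracket [-0.5, -0.25]
m = -0.375, p(m) = 0.4729 (+); new bracket [-0.5, -0.375]
m = -0.4375, p(m) = 0.1499 (+); new bracket [-0.5, -0.4375]
m = -0.46875, p(m) = -0.0171 (−); new bracket [-0.46875, -0.4375]
m = -0.453125, p(m) = 0.0668 (+); new bracket [-0.46875, -0.453125]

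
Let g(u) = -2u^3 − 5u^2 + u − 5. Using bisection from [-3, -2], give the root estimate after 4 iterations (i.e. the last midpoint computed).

-2.9375

m = -2.5, g(m) = -7.5 (−); new bracket [-3, -2.5]
m = -2.75, g(m) = -3.96875 (−); new bracket [-3, -2.75]
m = -2.875, g(m) = -1.675781 (−); new bracket [-3, -2.875]
m = -2.9375, g(m) = -0.3872 (−); new bracket [-3, -2.9375]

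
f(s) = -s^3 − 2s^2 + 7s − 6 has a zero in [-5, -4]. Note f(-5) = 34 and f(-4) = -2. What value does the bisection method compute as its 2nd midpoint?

-4.25

m = -4.5, f(m) = 13.125 (+); new bracket [-4.5, -4]
m = -4.25, f(m) = 4.890625 (+); new bracket [-4.25, -4]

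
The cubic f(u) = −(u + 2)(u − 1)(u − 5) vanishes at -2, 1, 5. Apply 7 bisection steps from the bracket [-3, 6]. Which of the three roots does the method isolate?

5

midpoint 1.5: f = 6.125 > 0 → [1.5, 6]
midpoint 3.75: f = 19.765625 > 0 → [3.75, 6]
midpoint 4.875: f = 3.330078 > 0 → [4.875, 6]
midpoint 5.4375: f = -14.4392 < 0 → [4.875, 5.4375]
midpoint 5.15625: f = -4.6474 < 0 → [4.875, 5.15625]
midpoint 5.015625: f = -0.4402 < 0 → [4.875, 5.015625]
midpoint 4.9453125: f = 1.4985 > 0 → [4.9453125, 5.015625]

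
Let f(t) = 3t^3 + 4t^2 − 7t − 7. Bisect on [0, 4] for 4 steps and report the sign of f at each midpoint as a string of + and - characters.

+-+-

m = 2, f(m) = 19 (+); new bracket [0, 2]
m = 1, f(m) = -7 (−); new bracket [1, 2]
m = 1.5, f(m) = 1.625 (+); new bracket [1, 1.5]
m = 1.25, f(m) = -3.6406 (−); new bracket [1.25, 1.5]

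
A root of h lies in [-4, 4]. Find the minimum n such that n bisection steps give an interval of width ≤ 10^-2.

Width after n steps is 8/2^n. Need 2^n ≥ 8/10^-2 = 800.
2^9 = 512 < 800 ≤ 2^10 = 1024, so n = 10.

10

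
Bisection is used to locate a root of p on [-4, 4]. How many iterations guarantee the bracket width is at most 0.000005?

21

Width after n steps is 8/2^n. Need 2^n ≥ 8/0.000005 = 1600000.
2^20 = 1048576 < 1600000 ≤ 2^21 = 2097152, so n = 21.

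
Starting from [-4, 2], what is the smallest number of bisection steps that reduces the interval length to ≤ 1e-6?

23

Width after n steps is 6/2^n. Need 2^n ≥ 6/1e-6 = 6000000.
2^22 = 4194304 < 6000000 ≤ 2^23 = 8388608, so n = 23.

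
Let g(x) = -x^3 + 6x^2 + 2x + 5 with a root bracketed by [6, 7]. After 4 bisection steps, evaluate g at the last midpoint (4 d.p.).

g(6.5) = -3.125 < 0, so the root lies in [6, 6.5]
g(6.25) = 7.734375 > 0, so the root lies in [6.25, 6.5]
g(6.375) = 2.509766 > 0, so the root lies in [6.375, 6.5]
g(6.4375) = -0.2556 < 0, so the root lies in [6.375, 6.4375]

-0.2556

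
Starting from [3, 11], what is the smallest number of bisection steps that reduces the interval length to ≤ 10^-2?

10

Width after n steps is 8/2^n. Need 2^n ≥ 8/10^-2 = 800.
2^9 = 512 < 800 ≤ 2^10 = 1024, so n = 10.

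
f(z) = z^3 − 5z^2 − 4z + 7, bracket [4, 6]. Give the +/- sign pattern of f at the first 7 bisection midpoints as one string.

m = 5, f(m) = -13 (−); new bracket [5, 6]
m = 5.5, f(m) = 0.125 (+); new bracket [5, 5.5]
m = 5.25, f(m) = -7.109375 (−); new bracket [5.25, 5.5]
m = 5.375, f(m) = -3.666 (−); new bracket [5.375, 5.5]
m = 5.4375, f(m) = -1.8147 (−); new bracket [5.4375, 5.5]
m = 5.46875, f(m) = -0.856 (−); new bracket [5.46875, 5.5]
m = 5.484375, f(m) = -0.3683 (−); new bracket [5.484375, 5.5]

-+-----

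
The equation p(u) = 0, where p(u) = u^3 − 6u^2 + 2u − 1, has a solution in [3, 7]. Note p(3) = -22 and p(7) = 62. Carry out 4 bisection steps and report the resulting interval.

[5.5, 5.75]

m = 5, p(m) = -16 (−); new bracket [5, 7]
m = 6, p(m) = 11 (+); new bracket [5, 6]
m = 5.5, p(m) = -5.125 (−); new bracket [5.5, 6]
m = 5.75, p(m) = 2.2344 (+); new bracket [5.5, 5.75]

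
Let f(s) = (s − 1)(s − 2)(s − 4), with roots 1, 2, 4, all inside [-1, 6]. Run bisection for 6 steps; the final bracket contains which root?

4

m = 2.5, f(m) = -1.125 (−); new bracket [2.5, 6]
m = 4.25, f(m) = 1.828125 (+); new bracket [2.5, 4.25]
m = 3.375, f(m) = -2.041016 (−); new bracket [3.375, 4.25]
m = 3.8125, f(m) = -0.9558 (−); new bracket [3.8125, 4.25]
m = 4.03125, f(m) = 0.1924 (+); new bracket [3.8125, 4.03125]
m = 3.921875, f(m) = -0.4387 (−); new bracket [3.921875, 4.03125]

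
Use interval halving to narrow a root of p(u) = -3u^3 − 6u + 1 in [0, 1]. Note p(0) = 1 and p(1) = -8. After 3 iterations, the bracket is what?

u = 0.5 gives p = -2.375, negative; keep [0, 0.5]
u = 0.25 gives p = -0.546875, negative; keep [0, 0.25]
u = 0.125 gives p = 0.244141, positive; keep [0.125, 0.25]

[0.125, 0.25]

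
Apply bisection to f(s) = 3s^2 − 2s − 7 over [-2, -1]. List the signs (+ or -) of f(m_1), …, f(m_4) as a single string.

++--

midpoint -1.5: f = 2.75 > 0 → [-1.5, -1]
midpoint -1.25: f = 0.1875 > 0 → [-1.25, -1]
midpoint -1.125: f = -0.953125 < 0 → [-1.25, -1.125]
midpoint -1.1875: f = -0.3945 < 0 → [-1.25, -1.1875]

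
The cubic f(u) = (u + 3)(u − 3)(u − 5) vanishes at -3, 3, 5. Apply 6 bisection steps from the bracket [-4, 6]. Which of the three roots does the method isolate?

-3

midpoint 1: f = 32 > 0 → [-4, 1]
midpoint -1.5: f = 43.875 > 0 → [-4, -1.5]
midpoint -2.75: f = 11.140625 > 0 → [-4, -2.75]
midpoint -3.375: f = -20.0215 < 0 → [-3.375, -2.75]
midpoint -3.0625: f = -3.0549 < 0 → [-3.0625, -2.75]
midpoint -2.90625: f = 4.3778 > 0 → [-3.0625, -2.90625]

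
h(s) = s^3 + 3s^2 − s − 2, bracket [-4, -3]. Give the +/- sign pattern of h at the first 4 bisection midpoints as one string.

---+

m = -3.5, h(m) = -4.625 (−); new bracket [-3.5, -3]
m = -3.25, h(m) = -1.390625 (−); new bracket [-3.25, -3]
m = -3.125, h(m) = -0.095703 (−); new bracket [-3.125, -3]
m = -3.0625, h(m) = 0.4763 (+); new bracket [-3.125, -3.0625]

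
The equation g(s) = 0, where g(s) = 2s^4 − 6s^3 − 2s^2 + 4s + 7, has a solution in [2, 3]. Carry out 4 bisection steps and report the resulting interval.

[2.9375, 3]

midpoint 2.5: g = -11.125 < 0 → [2.5, 3]
midpoint 2.75: g = -7.523438 < 0 → [2.75, 3]
midpoint 2.875: g = -3.972168 < 0 → [2.875, 3]
midpoint 2.9375: g = -1.6762 < 0 → [2.9375, 3]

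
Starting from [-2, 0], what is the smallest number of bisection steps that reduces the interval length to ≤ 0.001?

11

Width after n steps is 2/2^n. Need 2^n ≥ 2/0.001 = 2000.
2^10 = 1024 < 2000 ≤ 2^11 = 2048, so n = 11.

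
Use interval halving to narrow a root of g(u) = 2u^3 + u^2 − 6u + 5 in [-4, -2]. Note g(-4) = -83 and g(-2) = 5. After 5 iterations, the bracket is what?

[-2.3125, -2.25]

u = -3 gives g = -22, negative; keep [-3, -2]
u = -2.5 gives g = -5, negative; keep [-2.5, -2]
u = -2.25 gives g = 0.78125, positive; keep [-2.5, -2.25]
u = -2.375 gives g = -1.9023, negative; keep [-2.375, -2.25]
u = -2.3125 gives g = -0.5103, negative; keep [-2.3125, -2.25]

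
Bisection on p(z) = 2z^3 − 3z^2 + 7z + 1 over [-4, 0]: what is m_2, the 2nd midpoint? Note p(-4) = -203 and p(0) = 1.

-1

m = -2, p(m) = -41 (−); new bracket [-2, 0]
m = -1, p(m) = -11 (−); new bracket [-1, 0]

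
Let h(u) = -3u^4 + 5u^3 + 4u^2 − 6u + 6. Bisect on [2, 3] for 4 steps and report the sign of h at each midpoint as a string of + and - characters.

h(2.5) = -23.0625 < 0, so the root lies in [2, 2.5]
h(2.25) = -7.183594 < 0, so the root lies in [2, 2.25]
h(2.125) = -1.881592 < 0, so the root lies in [2, 2.125]
h(2.0625) = 0.2219 > 0, so the root lies in [2.0625, 2.125]

---+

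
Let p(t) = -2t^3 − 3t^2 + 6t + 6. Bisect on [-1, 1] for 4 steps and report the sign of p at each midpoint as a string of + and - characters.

m = 0, p(m) = 6 (+); new bracket [-1, 0]
m = -0.5, p(m) = 2.5 (+); new bracket [-1, -0.5]
m = -0.75, p(m) = 0.65625 (+); new bracket [-1, -0.75]
m = -0.875, p(m) = -0.207 (−); new bracket [-0.875, -0.75]

+++-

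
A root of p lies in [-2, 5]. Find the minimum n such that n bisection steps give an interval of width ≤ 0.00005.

18

Width after n steps is 7/2^n. Need 2^n ≥ 7/0.00005 = 140000.
2^17 = 131072 < 140000 ≤ 2^18 = 262144, so n = 18.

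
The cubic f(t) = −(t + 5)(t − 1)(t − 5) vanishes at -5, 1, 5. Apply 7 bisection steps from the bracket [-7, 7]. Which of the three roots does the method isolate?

-5

f(0) = -25 < 0, so the root lies in [-7, 0]
f(-3.5) = -57.375 < 0, so the root lies in [-7, -3.5]
f(-5.25) = 16.015625 > 0, so the root lies in [-5.25, -3.5]
f(-4.375) = -31.4941 < 0, so the root lies in [-5.25, -4.375]
f(-4.8125) = -10.6941 < 0, so the root lies in [-5.25, -4.8125]
f(-5.03125) = 1.8907 > 0, so the root lies in [-5.03125, -4.8125]
f(-4.921875) = -4.5903 < 0, so the root lies in [-5.03125, -4.921875]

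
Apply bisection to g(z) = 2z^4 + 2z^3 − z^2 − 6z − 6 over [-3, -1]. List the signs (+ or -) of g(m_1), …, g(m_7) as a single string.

+++-++-

m = -2, g(m) = 18 (+); new bracket [-2, -1]
m = -1.5, g(m) = 4.125 (+); new bracket [-1.5, -1]
m = -1.25, g(m) = 0.914062 (+); new bracket [-1.25, -1]
m = -1.125, g(m) = -0.1597 (−); new bracket [-1.25, -1.125]
m = -1.1875, g(m) = 0.3428 (+); new bracket [-1.1875, -1.125]
m = -1.15625, g(m) = 0.0837 (+); new bracket [-1.15625, -1.125]
m = -1.140625, g(m) = -0.0399 (−); new bracket [-1.15625, -1.140625]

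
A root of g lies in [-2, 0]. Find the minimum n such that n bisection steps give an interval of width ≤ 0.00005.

Width after n steps is 2/2^n. Need 2^n ≥ 2/0.00005 = 40000.
2^15 = 32768 < 40000 ≤ 2^16 = 65536, so n = 16.

16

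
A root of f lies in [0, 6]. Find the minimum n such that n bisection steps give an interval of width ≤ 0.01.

10

Width after n steps is 6/2^n. Need 2^n ≥ 6/0.01 = 600.
2^9 = 512 < 600 ≤ 2^10 = 1024, so n = 10.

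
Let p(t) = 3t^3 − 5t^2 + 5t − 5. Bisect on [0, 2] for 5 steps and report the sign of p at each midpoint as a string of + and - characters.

-+-+-

m = 1, p(m) = -2 (−); new bracket [1, 2]
m = 1.5, p(m) = 1.375 (+); new bracket [1, 1.5]
m = 1.25, p(m) = -0.703125 (−); new bracket [1.25, 1.5]
m = 1.375, p(m) = 0.2207 (+); new bracket [1.25, 1.375]
m = 1.3125, p(m) = -0.2678 (−); new bracket [1.3125, 1.375]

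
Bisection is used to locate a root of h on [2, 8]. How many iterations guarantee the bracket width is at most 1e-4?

Width after n steps is 6/2^n. Need 2^n ≥ 6/1e-4 = 60000.
2^15 = 32768 < 60000 ≤ 2^16 = 65536, so n = 16.

16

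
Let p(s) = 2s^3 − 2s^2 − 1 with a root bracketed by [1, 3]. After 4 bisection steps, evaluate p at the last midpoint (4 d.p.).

0.4180

s = 2 gives p = 7, positive; keep [1, 2]
s = 1.5 gives p = 1.25, positive; keep [1, 1.5]
s = 1.25 gives p = -0.21875, negative; keep [1.25, 1.5]
s = 1.375 gives p = 0.418, positive; keep [1.25, 1.375]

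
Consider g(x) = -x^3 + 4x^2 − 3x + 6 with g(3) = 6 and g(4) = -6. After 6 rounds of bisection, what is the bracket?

midpoint 3.5: g = 1.625 > 0 → [3.5, 4]
midpoint 3.75: g = -1.734375 < 0 → [3.5, 3.75]
midpoint 3.625: g = 0.052734 > 0 → [3.625, 3.75]
midpoint 3.6875: g = -0.8132 < 0 → [3.625, 3.6875]
midpoint 3.65625: g = -0.3734 < 0 → [3.625, 3.65625]
midpoint 3.640625: g = -0.1587 < 0 → [3.625, 3.640625]

[3.625, 3.640625]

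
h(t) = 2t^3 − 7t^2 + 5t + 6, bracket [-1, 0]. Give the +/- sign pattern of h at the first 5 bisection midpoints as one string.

+--++

t = -0.5 gives h = 1.5, positive; keep [-1, -0.5]
t = -0.75 gives h = -2.53125, negative; keep [-0.75, -0.5]
t = -0.625 gives h = -0.347656, negative; keep [-0.625, -0.5]
t = -0.5625 gives h = 0.6167, positive; keep [-0.625, -0.5625]
t = -0.59375 gives h = 0.1448, positive; keep [-0.625, -0.59375]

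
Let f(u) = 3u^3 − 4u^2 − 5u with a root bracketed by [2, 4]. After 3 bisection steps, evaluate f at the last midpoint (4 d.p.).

f(3) = 30 > 0, so the root lies in [2, 3]
f(2.5) = 9.375 > 0, so the root lies in [2, 2.5]
f(2.25) = 2.671875 > 0, so the root lies in [2, 2.25]

2.6719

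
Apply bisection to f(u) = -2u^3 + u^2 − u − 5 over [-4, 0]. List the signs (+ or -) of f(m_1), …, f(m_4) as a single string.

m = -2, f(m) = 17 (+); new bracket [-2, 0]
m = -1, f(m) = -1 (−); new bracket [-2, -1]
m = -1.5, f(m) = 5.5 (+); new bracket [-1.5, -1]
m = -1.25, f(m) = 1.7188 (+); new bracket [-1.25, -1]

+-++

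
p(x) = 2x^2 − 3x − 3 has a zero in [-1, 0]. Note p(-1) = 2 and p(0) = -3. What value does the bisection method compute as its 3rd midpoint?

x = -0.5 gives p = -1, negative; keep [-1, -0.5]
x = -0.75 gives p = 0.375, positive; keep [-0.75, -0.5]
x = -0.625 gives p = -0.34375, negative; keep [-0.75, -0.625]

-0.625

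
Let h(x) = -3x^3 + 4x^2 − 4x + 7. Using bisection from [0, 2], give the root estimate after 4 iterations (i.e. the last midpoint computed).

x = 1 gives h = 4, positive; keep [1, 2]
x = 1.5 gives h = -0.125, negative; keep [1, 1.5]
x = 1.25 gives h = 2.390625, positive; keep [1.25, 1.5]
x = 1.375 gives h = 1.2637, positive; keep [1.375, 1.5]

1.375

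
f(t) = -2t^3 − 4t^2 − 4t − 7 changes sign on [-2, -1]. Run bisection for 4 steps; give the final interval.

midpoint -1.5: f = -3.25 < 0 → [-2, -1.5]
midpoint -1.75: f = -1.53125 < 0 → [-2, -1.75]
midpoint -1.875: f = -0.378906 < 0 → [-2, -1.875]
midpoint -1.9375: f = 0.2808 > 0 → [-1.9375, -1.875]

[-1.9375, -1.875]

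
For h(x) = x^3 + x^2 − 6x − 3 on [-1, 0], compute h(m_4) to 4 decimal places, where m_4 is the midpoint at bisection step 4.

-0.2673

m = -0.5, h(m) = 0.125 (+); new bracket [-0.5, 0]
m = -0.25, h(m) = -1.453125 (−); new bracket [-0.5, -0.25]
m = -0.375, h(m) = -0.662109 (−); new bracket [-0.5, -0.375]
m = -0.4375, h(m) = -0.2673 (−); new bracket [-0.5, -0.4375]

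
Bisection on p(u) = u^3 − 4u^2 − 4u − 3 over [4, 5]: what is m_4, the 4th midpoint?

4.9375

midpoint 4.5: p = -10.875 < 0 → [4.5, 5]
midpoint 4.75: p = -5.078125 < 0 → [4.75, 5]
midpoint 4.875: p = -1.705078 < 0 → [4.875, 5]
midpoint 4.9375: p = 0.1052 > 0 → [4.875, 4.9375]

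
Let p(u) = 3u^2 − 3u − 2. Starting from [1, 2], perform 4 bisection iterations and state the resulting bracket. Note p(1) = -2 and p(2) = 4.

midpoint 1.5: p = 0.25 > 0 → [1, 1.5]
midpoint 1.25: p = -1.0625 < 0 → [1.25, 1.5]
midpoint 1.375: p = -0.453125 < 0 → [1.375, 1.5]
midpoint 1.4375: p = -0.1133 < 0 → [1.4375, 1.5]

[1.4375, 1.5]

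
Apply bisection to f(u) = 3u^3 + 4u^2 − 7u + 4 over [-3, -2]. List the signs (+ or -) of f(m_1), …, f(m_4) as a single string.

f(-2.5) = -0.375 < 0, so the root lies in [-2.5, -2]
f(-2.25) = 5.828125 > 0, so the root lies in [-2.5, -2.25]
f(-2.375) = 2.998047 > 0, so the root lies in [-2.5, -2.375]
f(-2.4375) = 1.3816 > 0, so the root lies in [-2.5, -2.4375]

-+++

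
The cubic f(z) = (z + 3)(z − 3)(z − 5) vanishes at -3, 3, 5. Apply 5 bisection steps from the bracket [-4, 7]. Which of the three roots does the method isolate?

-3

f(1.5) = 23.625 > 0, so the root lies in [-4, 1.5]
f(-1.25) = 46.484375 > 0, so the root lies in [-4, -1.25]
f(-2.625) = 16.083984 > 0, so the root lies in [-4, -2.625]
f(-3.3125) = -16.3977 < 0, so the root lies in [-3.3125, -2.625]
f(-2.96875) = 1.4864 > 0, so the root lies in [-3.3125, -2.96875]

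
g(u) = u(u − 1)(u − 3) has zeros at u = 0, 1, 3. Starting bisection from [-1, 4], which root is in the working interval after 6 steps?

g(1.5) = -1.125 < 0, so the root lies in [1.5, 4]
g(2.75) = -1.203125 < 0, so the root lies in [2.75, 4]
g(3.375) = 3.005859 > 0, so the root lies in [2.75, 3.375]
g(3.0625) = 0.3948 > 0, so the root lies in [2.75, 3.0625]
g(2.90625) = -0.5194 < 0, so the root lies in [2.90625, 3.0625]
g(2.984375) = -0.0925 < 0, so the root lies in [2.984375, 3.0625]

3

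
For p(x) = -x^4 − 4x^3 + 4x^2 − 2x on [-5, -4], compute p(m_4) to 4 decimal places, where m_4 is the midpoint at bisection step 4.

-5.4570

p(-4.5) = 44.4375 > 0, so the root lies in [-5, -4.5]
p(-4.75) = 19.371094 > 0, so the root lies in [-5, -4.75]
p(-4.875) = 3.437256 > 0, so the root lies in [-5, -4.875]
p(-4.9375) = -5.457 < 0, so the root lies in [-4.9375, -4.875]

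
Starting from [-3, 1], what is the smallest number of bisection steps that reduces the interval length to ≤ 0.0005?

Width after n steps is 4/2^n. Need 2^n ≥ 4/0.0005 = 8000.
2^12 = 4096 < 8000 ≤ 2^13 = 8192, so n = 13.

13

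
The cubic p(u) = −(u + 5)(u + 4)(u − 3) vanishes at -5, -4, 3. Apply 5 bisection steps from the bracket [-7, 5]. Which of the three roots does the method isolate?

3

midpoint -1: p = 48 > 0 → [-1, 5]
midpoint 2: p = 42 > 0 → [2, 5]
midpoint 3.5: p = -31.875 < 0 → [2, 3.5]
midpoint 2.75: p = 13.0781 > 0 → [2.75, 3.5]
midpoint 3.125: p = -7.2363 < 0 → [2.75, 3.125]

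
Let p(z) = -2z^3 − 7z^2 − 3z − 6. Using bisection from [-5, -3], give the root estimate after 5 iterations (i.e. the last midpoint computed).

p(-4) = 22 > 0, so the root lies in [-4, -3]
p(-3.5) = 4.5 > 0, so the root lies in [-3.5, -3]
p(-3.25) = -1.53125 < 0, so the root lies in [-3.5, -3.25]
p(-3.375) = 1.2773 > 0, so the root lies in [-3.375, -3.25]
p(-3.3125) = -0.1772 < 0, so the root lies in [-3.375, -3.3125]

-3.3125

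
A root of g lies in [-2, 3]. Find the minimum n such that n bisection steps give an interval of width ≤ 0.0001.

16

Width after n steps is 5/2^n. Need 2^n ≥ 5/0.0001 = 50000.
2^15 = 32768 < 50000 ≤ 2^16 = 65536, so n = 16.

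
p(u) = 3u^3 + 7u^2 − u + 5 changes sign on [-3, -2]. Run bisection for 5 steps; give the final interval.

midpoint -2.5: p = 4.375 > 0 → [-3, -2.5]
midpoint -2.75: p = -1.703125 < 0 → [-2.75, -2.5]
midpoint -2.625: p = 1.595703 > 0 → [-2.75, -2.625]
midpoint -2.6875: p = 0.0134 > 0 → [-2.75, -2.6875]
midpoint -2.71875: p = -0.8278 < 0 → [-2.71875, -2.6875]

[-2.71875, -2.6875]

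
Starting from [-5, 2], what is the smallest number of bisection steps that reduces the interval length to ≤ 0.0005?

14

Width after n steps is 7/2^n. Need 2^n ≥ 7/0.0005 = 14000.
2^13 = 8192 < 14000 ≤ 2^14 = 16384, so n = 14.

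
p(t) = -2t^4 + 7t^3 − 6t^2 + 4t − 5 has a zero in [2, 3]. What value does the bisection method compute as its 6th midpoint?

2.421875

p(2.5) = -1.25 < 0, so the root lies in [2, 2.5]
p(2.25) = 2.101562 > 0, so the root lies in [2.25, 2.5]
p(2.375) = 0.79834 > 0, so the root lies in [2.375, 2.5]
p(2.4375) = -0.1238 < 0, so the root lies in [2.375, 2.4375]
p(2.40625) = 0.3616 > 0, so the root lies in [2.40625, 2.4375]
p(2.421875) = 0.1251 > 0, so the root lies in [2.421875, 2.4375]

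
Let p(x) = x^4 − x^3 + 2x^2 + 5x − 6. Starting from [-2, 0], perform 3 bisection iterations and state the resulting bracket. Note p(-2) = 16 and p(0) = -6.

[-1.75, -1.5]

midpoint -1: p = -7 < 0 → [-2, -1]
midpoint -1.5: p = -0.5625 < 0 → [-2, -1.5]
midpoint -1.75: p = 6.113281 > 0 → [-1.75, -1.5]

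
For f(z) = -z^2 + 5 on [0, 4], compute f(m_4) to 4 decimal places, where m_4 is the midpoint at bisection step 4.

-0.0625

midpoint 2: f = 1 > 0 → [2, 4]
midpoint 3: f = -4 < 0 → [2, 3]
midpoint 2.5: f = -1.25 < 0 → [2, 2.5]
midpoint 2.25: f = -0.0625 < 0 → [2, 2.25]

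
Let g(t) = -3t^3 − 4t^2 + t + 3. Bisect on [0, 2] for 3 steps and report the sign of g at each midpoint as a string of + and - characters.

midpoint 1: g = -3 < 0 → [0, 1]
midpoint 0.5: g = 2.125 > 0 → [0.5, 1]
midpoint 0.75: g = 0.234375 > 0 → [0.75, 1]

-++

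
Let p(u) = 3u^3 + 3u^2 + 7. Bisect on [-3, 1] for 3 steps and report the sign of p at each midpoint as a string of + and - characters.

+-+

m = -1, p(m) = 7 (+); new bracket [-3, -1]
m = -2, p(m) = -5 (−); new bracket [-2, -1]
m = -1.5, p(m) = 3.625 (+); new bracket [-2, -1.5]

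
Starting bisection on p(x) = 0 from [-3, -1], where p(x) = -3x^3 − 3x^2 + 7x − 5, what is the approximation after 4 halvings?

midpoint -2: p = -7 < 0 → [-3, -2]
midpoint -2.5: p = 5.625 > 0 → [-2.5, -2]
midpoint -2.25: p = -1.765625 < 0 → [-2.5, -2.25]
midpoint -2.375: p = 1.6426 > 0 → [-2.375, -2.25]

-2.375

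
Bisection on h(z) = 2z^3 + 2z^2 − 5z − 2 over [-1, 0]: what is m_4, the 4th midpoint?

h(-0.5) = 0.75 > 0, so the root lies in [-0.5, 0]
h(-0.25) = -0.65625 < 0, so the root lies in [-0.5, -0.25]
h(-0.375) = 0.050781 > 0, so the root lies in [-0.375, -0.25]
h(-0.3125) = -0.3032 < 0, so the root lies in [-0.375, -0.3125]

-0.3125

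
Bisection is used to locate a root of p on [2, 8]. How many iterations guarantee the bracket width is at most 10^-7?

Width after n steps is 6/2^n. Need 2^n ≥ 6/10^-7 = 60000000.
2^25 = 33554432 < 60000000 ≤ 2^26 = 67108864, so n = 26.

26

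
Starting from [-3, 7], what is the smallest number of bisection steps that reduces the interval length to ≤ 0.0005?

Width after n steps is 10/2^n. Need 2^n ≥ 10/0.0005 = 20000.
2^14 = 16384 < 20000 ≤ 2^15 = 32768, so n = 15.

15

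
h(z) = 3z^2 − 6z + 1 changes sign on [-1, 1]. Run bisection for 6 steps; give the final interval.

[0.15625, 0.1875]

midpoint 0: h = 1 > 0 → [0, 1]
midpoint 0.5: h = -1.25 < 0 → [0, 0.5]
midpoint 0.25: h = -0.3125 < 0 → [0, 0.25]
midpoint 0.125: h = 0.2969 > 0 → [0.125, 0.25]
midpoint 0.1875: h = -0.0195 < 0 → [0.125, 0.1875]
midpoint 0.15625: h = 0.1357 > 0 → [0.15625, 0.1875]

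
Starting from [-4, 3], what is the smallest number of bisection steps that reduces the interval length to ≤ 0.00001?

Width after n steps is 7/2^n. Need 2^n ≥ 7/0.00001 = 700000.
2^19 = 524288 < 700000 ≤ 2^20 = 1048576, so n = 20.

20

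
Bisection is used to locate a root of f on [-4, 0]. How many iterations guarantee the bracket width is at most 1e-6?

Width after n steps is 4/2^n. Need 2^n ≥ 4/1e-6 = 4000000.
2^21 = 2097152 < 4000000 ≤ 2^22 = 4194304, so n = 22.

22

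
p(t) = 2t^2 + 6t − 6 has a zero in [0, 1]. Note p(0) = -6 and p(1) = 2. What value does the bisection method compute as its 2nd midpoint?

0.75

p(0.5) = -2.5 < 0, so the root lies in [0.5, 1]
p(0.75) = -0.375 < 0, so the root lies in [0.75, 1]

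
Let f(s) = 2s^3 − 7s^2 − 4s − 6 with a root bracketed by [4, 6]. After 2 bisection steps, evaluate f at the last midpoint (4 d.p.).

16.5000

midpoint 5: f = 49 > 0 → [4, 5]
midpoint 4.5: f = 16.5 > 0 → [4, 4.5]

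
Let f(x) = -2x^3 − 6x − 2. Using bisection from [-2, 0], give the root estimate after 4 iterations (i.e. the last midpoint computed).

-0.375

m = -1, f(m) = 6 (+); new bracket [-1, 0]
m = -0.5, f(m) = 1.25 (+); new bracket [-0.5, 0]
m = -0.25, f(m) = -0.46875 (−); new bracket [-0.5, -0.25]
m = -0.375, f(m) = 0.3555 (+); new bracket [-0.375, -0.25]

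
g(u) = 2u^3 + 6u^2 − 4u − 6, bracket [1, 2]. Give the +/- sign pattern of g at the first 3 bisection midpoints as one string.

++-

u = 1.5 gives g = 8.25, positive; keep [1, 1.5]
u = 1.25 gives g = 2.28125, positive; keep [1, 1.25]
u = 1.125 gives g = -0.058594, negative; keep [1.125, 1.25]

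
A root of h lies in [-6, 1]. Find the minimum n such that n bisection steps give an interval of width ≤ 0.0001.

17

Width after n steps is 7/2^n. Need 2^n ≥ 7/0.0001 = 70000.
2^16 = 65536 < 70000 ≤ 2^17 = 131072, so n = 17.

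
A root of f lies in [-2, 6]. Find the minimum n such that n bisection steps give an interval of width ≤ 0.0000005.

Width after n steps is 8/2^n. Need 2^n ≥ 8/0.0000005 = 16000000.
2^23 = 8388608 < 16000000 ≤ 2^24 = 16777216, so n = 24.

24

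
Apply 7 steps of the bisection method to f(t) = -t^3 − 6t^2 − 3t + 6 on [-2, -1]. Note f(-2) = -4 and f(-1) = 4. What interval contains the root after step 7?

t = -1.5 gives f = 0.375, positive; keep [-2, -1.5]
t = -1.75 gives f = -1.765625, negative; keep [-1.75, -1.5]
t = -1.625 gives f = -0.677734, negative; keep [-1.625, -1.5]
t = -1.5625 gives f = -0.1462, negative; keep [-1.5625, -1.5]
t = -1.53125 gives f = 0.1158, positive; keep [-1.5625, -1.53125]
t = -1.546875 gives f = -0.0149, negative; keep [-1.546875, -1.53125]
t = -1.5390625 gives f = 0.0505, positive; keep [-1.546875, -1.5390625]

[-1.546875, -1.5390625]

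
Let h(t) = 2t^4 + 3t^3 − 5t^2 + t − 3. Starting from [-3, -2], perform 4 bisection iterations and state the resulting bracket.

midpoint -2.5: h = -5.5 < 0 → [-3, -2.5]
midpoint -2.75: h = 8.429688 > 0 → [-2.75, -2.5]
midpoint -2.625: h = 0.619629 > 0 → [-2.625, -2.5]
midpoint -2.5625: h = -2.6384 < 0 → [-2.625, -2.5625]

[-2.625, -2.5625]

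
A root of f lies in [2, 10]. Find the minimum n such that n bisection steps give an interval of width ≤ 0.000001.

23

Width after n steps is 8/2^n. Need 2^n ≥ 8/0.000001 = 8000000.
2^22 = 4194304 < 8000000 ≤ 2^23 = 8388608, so n = 23.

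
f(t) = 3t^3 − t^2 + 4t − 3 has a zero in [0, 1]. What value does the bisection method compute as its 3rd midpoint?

t = 0.5 gives f = -0.875, negative; keep [0.5, 1]
t = 0.75 gives f = 0.703125, positive; keep [0.5, 0.75]
t = 0.625 gives f = -0.158203, negative; keep [0.625, 0.75]

0.625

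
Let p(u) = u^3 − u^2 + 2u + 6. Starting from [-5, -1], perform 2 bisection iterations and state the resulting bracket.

[-2, -1]

u = -3 gives p = -36, negative; keep [-3, -1]
u = -2 gives p = -10, negative; keep [-2, -1]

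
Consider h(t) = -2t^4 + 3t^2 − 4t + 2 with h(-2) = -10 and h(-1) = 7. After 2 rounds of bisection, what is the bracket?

t = -1.5 gives h = 4.625, positive; keep [-2, -1.5]
t = -1.75 gives h = -0.570312, negative; keep [-1.75, -1.5]

[-1.75, -1.5]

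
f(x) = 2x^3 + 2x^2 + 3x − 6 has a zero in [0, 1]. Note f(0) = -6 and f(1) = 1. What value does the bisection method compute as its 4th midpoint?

0.9375

f(0.5) = -3.75 < 0, so the root lies in [0.5, 1]
f(0.75) = -1.78125 < 0, so the root lies in [0.75, 1]
f(0.875) = -0.503906 < 0, so the root lies in [0.875, 1]
f(0.9375) = 0.2183 > 0, so the root lies in [0.875, 0.9375]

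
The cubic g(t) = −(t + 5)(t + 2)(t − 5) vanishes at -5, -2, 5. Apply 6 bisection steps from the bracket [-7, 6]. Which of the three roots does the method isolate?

m = -0.5, g(m) = 37.125 (+); new bracket [-0.5, 6]
m = 2.75, g(m) = 82.828125 (+); new bracket [2.75, 6]
m = 4.375, g(m) = 37.353516 (+); new bracket [4.375, 6]
m = 5.1875, g(m) = -13.7292 (−); new bracket [4.375, 5.1875]
m = 4.78125, g(m) = 14.5095 (+); new bracket [4.78125, 5.1875]
m = 4.984375, g(m) = 1.0896 (+); new bracket [4.984375, 5.1875]

5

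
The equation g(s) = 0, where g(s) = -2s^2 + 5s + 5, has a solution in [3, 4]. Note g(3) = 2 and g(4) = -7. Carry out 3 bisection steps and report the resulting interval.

s = 3.5 gives g = -2, negative; keep [3, 3.5]
s = 3.25 gives g = 0.125, positive; keep [3.25, 3.5]
s = 3.375 gives g = -0.90625, negative; keep [3.25, 3.375]

[3.25, 3.375]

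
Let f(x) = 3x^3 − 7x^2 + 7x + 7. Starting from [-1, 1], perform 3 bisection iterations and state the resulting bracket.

m = 0, f(m) = 7 (+); new bracket [-1, 0]
m = -0.5, f(m) = 1.375 (+); new bracket [-1, -0.5]
m = -0.75, f(m) = -3.453125 (−); new bracket [-0.75, -0.5]

[-0.75, -0.5]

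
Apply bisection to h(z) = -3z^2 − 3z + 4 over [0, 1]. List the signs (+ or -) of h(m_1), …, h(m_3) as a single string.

++-

h(0.5) = 1.75 > 0, so the root lies in [0.5, 1]
h(0.75) = 0.0625 > 0, so the root lies in [0.75, 1]
h(0.875) = -0.921875 < 0, so the root lies in [0.75, 0.875]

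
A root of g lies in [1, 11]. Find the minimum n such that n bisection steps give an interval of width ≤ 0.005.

11

Width after n steps is 10/2^n. Need 2^n ≥ 10/0.005 = 2000.
2^10 = 1024 < 2000 ≤ 2^11 = 2048, so n = 11.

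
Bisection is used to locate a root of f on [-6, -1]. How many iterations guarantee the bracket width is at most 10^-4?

16

Width after n steps is 5/2^n. Need 2^n ≥ 5/10^-4 = 50000.
2^15 = 32768 < 50000 ≤ 2^16 = 65536, so n = 16.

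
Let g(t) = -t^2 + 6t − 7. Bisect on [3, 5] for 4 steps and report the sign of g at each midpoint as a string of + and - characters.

+-++

g(4) = 1 > 0, so the root lies in [4, 5]
g(4.5) = -0.25 < 0, so the root lies in [4, 4.5]
g(4.25) = 0.4375 > 0, so the root lies in [4.25, 4.5]
g(4.375) = 0.1094 > 0, so the root lies in [4.375, 4.5]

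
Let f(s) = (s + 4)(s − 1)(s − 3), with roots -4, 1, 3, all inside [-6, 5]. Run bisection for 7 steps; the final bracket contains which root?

s = -0.5 gives f = 18.375, positive; keep [-6, -0.5]
s = -3.25 gives f = 19.921875, positive; keep [-6, -3.25]
s = -4.625 gives f = -26.806641, negative; keep [-4.625, -3.25]
s = -3.9375 gives f = 2.1409, positive; keep [-4.625, -3.9375]
s = -4.28125 gives f = -10.8152, negative; keep [-4.28125, -3.9375]
s = -4.109375 gives f = -3.973, negative; keep [-4.109375, -3.9375]
s = -4.0234375 gives f = -0.8269, negative; keep [-4.0234375, -3.9375]

-4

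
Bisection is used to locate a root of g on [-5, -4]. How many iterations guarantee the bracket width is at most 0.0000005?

21

Width after n steps is 1/2^n. Need 2^n ≥ 1/0.0000005 = 2000000.
2^20 = 1048576 < 2000000 ≤ 2^21 = 2097152, so n = 21.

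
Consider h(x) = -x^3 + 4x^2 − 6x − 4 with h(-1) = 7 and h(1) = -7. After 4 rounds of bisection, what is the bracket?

midpoint 0: h = -4 < 0 → [-1, 0]
midpoint -0.5: h = 0.125 > 0 → [-0.5, 0]
midpoint -0.25: h = -2.234375 < 0 → [-0.5, -0.25]
midpoint -0.375: h = -1.1348 < 0 → [-0.5, -0.375]

[-0.5, -0.375]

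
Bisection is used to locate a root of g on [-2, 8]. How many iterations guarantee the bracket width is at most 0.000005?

Width after n steps is 10/2^n. Need 2^n ≥ 10/0.000005 = 2000000.
2^20 = 1048576 < 2000000 ≤ 2^21 = 2097152, so n = 21.

21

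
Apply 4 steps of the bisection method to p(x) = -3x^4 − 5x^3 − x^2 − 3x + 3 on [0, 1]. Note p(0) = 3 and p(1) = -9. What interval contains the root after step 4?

[0.5, 0.5625]

p(0.5) = 0.4375 > 0, so the root lies in [0.5, 1]
p(0.75) = -2.871094 < 0, so the root lies in [0.5, 0.75]
p(0.625) = -0.944092 < 0, so the root lies in [0.5, 0.625]
p(0.5625) = -0.1941 < 0, so the root lies in [0.5, 0.5625]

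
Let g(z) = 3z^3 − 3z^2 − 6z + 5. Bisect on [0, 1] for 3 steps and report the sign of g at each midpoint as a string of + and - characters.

z = 0.5 gives g = 1.625, positive; keep [0.5, 1]
z = 0.75 gives g = 0.078125, positive; keep [0.75, 1]
z = 0.875 gives g = -0.537109, negative; keep [0.75, 0.875]

++-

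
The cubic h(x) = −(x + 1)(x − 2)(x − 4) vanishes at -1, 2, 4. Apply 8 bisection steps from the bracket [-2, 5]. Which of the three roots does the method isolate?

x = 1.5 gives h = -3.125, negative; keep [-2, 1.5]
x = -0.25 gives h = -7.171875, negative; keep [-2, -0.25]
x = -1.125 gives h = 2.001953, positive; keep [-1.125, -0.25]
x = -0.6875 gives h = -3.9368, negative; keep [-1.125, -0.6875]
x = -0.90625 gives h = -1.3368, negative; keep [-1.125, -0.90625]
x = -1.015625 gives h = 0.2363, positive; keep [-1.015625, -0.90625]
x = -0.9609375 gives h = -0.5738, negative; keep [-1.015625, -0.9609375]
x = -0.98828125 gives h = -0.1747, negative; keep [-1.015625, -0.98828125]

-1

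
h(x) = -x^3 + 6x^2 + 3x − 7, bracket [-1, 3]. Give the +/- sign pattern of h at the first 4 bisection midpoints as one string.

+---

h(1) = 1 > 0, so the root lies in [-1, 1]
h(0) = -7 < 0, so the root lies in [0, 1]
h(0.5) = -4.125 < 0, so the root lies in [0.5, 1]
h(0.75) = -1.7969 < 0, so the root lies in [0.75, 1]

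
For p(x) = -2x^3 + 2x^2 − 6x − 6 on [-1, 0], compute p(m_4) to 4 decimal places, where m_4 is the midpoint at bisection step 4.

p(-0.5) = -2.25 < 0, so the root lies in [-1, -0.5]
p(-0.75) = 0.46875 > 0, so the root lies in [-0.75, -0.5]
p(-0.625) = -0.980469 < 0, so the root lies in [-0.75, -0.625]
p(-0.6875) = -0.2798 < 0, so the root lies in [-0.75, -0.6875]

-0.2798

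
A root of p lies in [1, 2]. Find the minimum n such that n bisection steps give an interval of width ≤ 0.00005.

15

Width after n steps is 1/2^n. Need 2^n ≥ 1/0.00005 = 20000.
2^14 = 16384 < 20000 ≤ 2^15 = 32768, so n = 15.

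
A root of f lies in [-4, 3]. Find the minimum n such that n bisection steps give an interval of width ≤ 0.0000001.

27

Width after n steps is 7/2^n. Need 2^n ≥ 7/0.0000001 = 70000000.
2^26 = 67108864 < 70000000 ≤ 2^27 = 134217728, so n = 27.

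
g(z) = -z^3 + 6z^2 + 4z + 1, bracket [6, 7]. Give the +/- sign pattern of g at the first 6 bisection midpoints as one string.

z = 6.5 gives g = 5.875, positive; keep [6.5, 7]
z = 6.75 gives g = -6.171875, negative; keep [6.5, 6.75]
z = 6.625 gives g = 0.068359, positive; keep [6.625, 6.75]
z = 6.6875 gives g = -2.9968, negative; keep [6.625, 6.6875]
z = 6.65625 gives g = -1.4506, negative; keep [6.625, 6.65625]
z = 6.640625 gives g = -0.6877, negative; keep [6.625, 6.640625]

+-+---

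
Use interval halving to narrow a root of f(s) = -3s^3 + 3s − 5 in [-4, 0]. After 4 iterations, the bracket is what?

midpoint -2: f = 13 > 0 → [-2, 0]
midpoint -1: f = -5 < 0 → [-2, -1]
midpoint -1.5: f = 0.625 > 0 → [-1.5, -1]
midpoint -1.25: f = -2.8906 < 0 → [-1.5, -1.25]

[-1.5, -1.25]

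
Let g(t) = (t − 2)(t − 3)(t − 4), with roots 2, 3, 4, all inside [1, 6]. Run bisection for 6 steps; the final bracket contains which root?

midpoint 3.5: g = -0.375 < 0 → [3.5, 6]
midpoint 4.75: g = 3.609375 > 0 → [3.5, 4.75]
midpoint 4.125: g = 0.298828 > 0 → [3.5, 4.125]
midpoint 3.8125: g = -0.2761 < 0 → [3.8125, 4.125]
midpoint 3.96875: g = -0.0596 < 0 → [3.96875, 4.125]
midpoint 4.046875: g = 0.1004 > 0 → [3.96875, 4.046875]

4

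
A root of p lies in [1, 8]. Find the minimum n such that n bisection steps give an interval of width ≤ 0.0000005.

24

Width after n steps is 7/2^n. Need 2^n ≥ 7/0.0000005 = 14000000.
2^23 = 8388608 < 14000000 ≤ 2^24 = 16777216, so n = 24.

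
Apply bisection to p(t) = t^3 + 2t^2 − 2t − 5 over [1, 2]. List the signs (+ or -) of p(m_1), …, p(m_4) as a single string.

p(1.5) = -0.125 < 0, so the root lies in [1.5, 2]
p(1.75) = 2.984375 > 0, so the root lies in [1.5, 1.75]
p(1.625) = 1.322266 > 0, so the root lies in [1.5, 1.625]
p(1.5625) = 0.5725 > 0, so the root lies in [1.5, 1.5625]

-+++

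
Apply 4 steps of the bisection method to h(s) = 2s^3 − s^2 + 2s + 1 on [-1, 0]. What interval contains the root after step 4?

[-0.4375, -0.375]

s = -0.5 gives h = -0.5, negative; keep [-0.5, 0]
s = -0.25 gives h = 0.40625, positive; keep [-0.5, -0.25]
s = -0.375 gives h = 0.003906, positive; keep [-0.5, -0.375]
s = -0.4375 gives h = -0.2339, negative; keep [-0.4375, -0.375]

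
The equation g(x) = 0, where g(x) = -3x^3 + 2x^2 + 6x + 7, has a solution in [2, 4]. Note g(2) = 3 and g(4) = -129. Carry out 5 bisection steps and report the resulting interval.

m = 3, g(m) = -38 (−); new bracket [2, 3]
m = 2.5, g(m) = -12.375 (−); new bracket [2, 2.5]
m = 2.25, g(m) = -3.546875 (−); new bracket [2, 2.25]
m = 2.125, g(m) = -0.0059 (−); new bracket [2, 2.125]
m = 2.0625, g(m) = 1.5618 (+); new bracket [2.0625, 2.125]

[2.0625, 2.125]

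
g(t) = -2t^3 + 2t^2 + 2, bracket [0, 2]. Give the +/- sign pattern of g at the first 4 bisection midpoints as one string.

+-++

g(1) = 2 > 0, so the root lies in [1, 2]
g(1.5) = -0.25 < 0, so the root lies in [1, 1.5]
g(1.25) = 1.21875 > 0, so the root lies in [1.25, 1.5]
g(1.375) = 0.582 > 0, so the root lies in [1.375, 1.5]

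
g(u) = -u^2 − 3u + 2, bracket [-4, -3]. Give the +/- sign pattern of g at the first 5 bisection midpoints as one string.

midpoint -3.5: g = 0.25 > 0 → [-4, -3.5]
midpoint -3.75: g = -0.8125 < 0 → [-3.75, -3.5]
midpoint -3.625: g = -0.265625 < 0 → [-3.625, -3.5]
midpoint -3.5625: g = -0.0039 < 0 → [-3.5625, -3.5]
midpoint -3.53125: g = 0.124 > 0 → [-3.5625, -3.53125]

+---+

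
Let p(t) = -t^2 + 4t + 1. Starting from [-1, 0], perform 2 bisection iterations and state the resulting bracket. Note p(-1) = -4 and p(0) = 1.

t = -0.5 gives p = -1.25, negative; keep [-0.5, 0]
t = -0.25 gives p = -0.0625, negative; keep [-0.25, 0]

[-0.25, 0]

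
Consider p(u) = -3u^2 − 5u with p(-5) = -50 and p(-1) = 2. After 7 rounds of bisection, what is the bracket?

[-1.6875, -1.65625]

u = -3 gives p = -12, negative; keep [-3, -1]
u = -2 gives p = -2, negative; keep [-2, -1]
u = -1.5 gives p = 0.75, positive; keep [-2, -1.5]
u = -1.75 gives p = -0.4375, negative; keep [-1.75, -1.5]
u = -1.625 gives p = 0.2031, positive; keep [-1.75, -1.625]
u = -1.6875 gives p = -0.1055, negative; keep [-1.6875, -1.625]
u = -1.65625 gives p = 0.0518, positive; keep [-1.6875, -1.65625]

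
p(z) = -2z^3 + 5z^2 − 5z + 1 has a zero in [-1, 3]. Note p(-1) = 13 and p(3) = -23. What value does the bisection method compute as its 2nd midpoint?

m = 1, p(m) = -1 (−); new bracket [-1, 1]
m = 0, p(m) = 1 (+); new bracket [0, 1]

0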